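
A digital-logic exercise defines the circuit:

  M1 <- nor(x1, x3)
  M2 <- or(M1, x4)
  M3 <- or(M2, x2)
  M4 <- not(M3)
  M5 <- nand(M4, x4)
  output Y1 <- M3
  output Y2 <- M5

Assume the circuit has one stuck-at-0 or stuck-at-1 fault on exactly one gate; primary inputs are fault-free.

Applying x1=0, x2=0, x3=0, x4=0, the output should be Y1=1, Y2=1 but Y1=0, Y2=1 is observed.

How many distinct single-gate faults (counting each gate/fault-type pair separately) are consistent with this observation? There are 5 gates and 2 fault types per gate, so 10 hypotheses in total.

Fault-free: M1=1, M2=1, M3=1, M4=0, M5=1 → Y1=1, Y2=1. Observed Y1=0, Y2=1.
  M1 stuck-at-0: output Y1=0, Y2=1 ✓
  M1 stuck-at-1: output Y1=1, Y2=1 ✗
  M2 stuck-at-0: output Y1=0, Y2=1 ✓
  M2 stuck-at-1: output Y1=1, Y2=1 ✗
  M3 stuck-at-0: output Y1=0, Y2=1 ✓
  M3 stuck-at-1: output Y1=1, Y2=1 ✗
  M4 stuck-at-0: output Y1=1, Y2=1 ✗
  M4 stuck-at-1: output Y1=1, Y2=1 ✗
  M5 stuck-at-0: output Y1=1, Y2=0 ✗
  M5 stuck-at-1: output Y1=1, Y2=1 ✗
Consistent faults: {M1 stuck-at-0, M2 stuck-at-0, M3 stuck-at-0} — 3 in all.

3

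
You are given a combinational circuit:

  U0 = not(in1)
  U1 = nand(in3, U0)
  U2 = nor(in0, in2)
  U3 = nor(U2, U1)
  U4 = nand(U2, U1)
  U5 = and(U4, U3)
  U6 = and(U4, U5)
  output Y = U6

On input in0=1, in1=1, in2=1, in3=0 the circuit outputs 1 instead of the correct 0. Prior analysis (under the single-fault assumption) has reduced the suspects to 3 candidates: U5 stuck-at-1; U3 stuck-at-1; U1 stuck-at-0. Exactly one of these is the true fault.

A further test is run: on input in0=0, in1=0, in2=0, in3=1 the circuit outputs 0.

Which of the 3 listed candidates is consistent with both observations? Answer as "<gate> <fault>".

Evaluate each candidate on input in0=0, in1=0, in2=0, in3=1:
  U5 stuck-at-1: U0=1, U1=0, U2=1, U3=0, U4=1, U5=1 [stuck-at-1], U6=1 → 1 — eliminated
  U3 stuck-at-1: U0=1, U1=0, U2=1, U3=1 [stuck-at-1], U4=1, U5=1, U6=1 → 1 — eliminated
  U1 stuck-at-0: U0=1, U1=0 [stuck-at-0], U2=1, U3=0, U4=1, U5=0, U6=0 → 0 — matches
Only U1 stuck-at-0 reproduces the observed 0.

U1 stuck-at-0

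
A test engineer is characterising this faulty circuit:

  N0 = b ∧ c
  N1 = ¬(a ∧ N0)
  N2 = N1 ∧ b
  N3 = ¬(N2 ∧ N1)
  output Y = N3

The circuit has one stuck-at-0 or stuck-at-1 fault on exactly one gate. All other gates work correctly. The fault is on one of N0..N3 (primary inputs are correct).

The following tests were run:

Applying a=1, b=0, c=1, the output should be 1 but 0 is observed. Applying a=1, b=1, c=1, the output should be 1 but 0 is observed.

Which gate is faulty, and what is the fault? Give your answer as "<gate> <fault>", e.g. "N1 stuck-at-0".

Fault-free values for test 1 (a=1, b=0, c=1): N0=0, N1=1, N2=0, N3=1, giving Y=1. Observed 0.
Test 1: faults giving observed 0 are {N2 stuck-at-1, N3 stuck-at-0}.
Test 2 (a=1, b=1, c=1): fault-free N0=1, N1=0, N2=0, N3=1 → 1; observed 0. Eliminates N2 stuck-at-1.
Only N3 stuck-at-0 is consistent with every test.

N3 stuck-at-0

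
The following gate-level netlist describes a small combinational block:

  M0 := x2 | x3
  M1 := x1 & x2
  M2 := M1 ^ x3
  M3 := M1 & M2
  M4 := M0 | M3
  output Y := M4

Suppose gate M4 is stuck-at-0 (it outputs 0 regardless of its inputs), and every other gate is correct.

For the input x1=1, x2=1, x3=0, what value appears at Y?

0

Propagate with M4 forced: M0=1, M1=1, M2=1, M3=1, M4=0 [stuck-at-0].
So Y = 0. (Without the fault it would be 1.)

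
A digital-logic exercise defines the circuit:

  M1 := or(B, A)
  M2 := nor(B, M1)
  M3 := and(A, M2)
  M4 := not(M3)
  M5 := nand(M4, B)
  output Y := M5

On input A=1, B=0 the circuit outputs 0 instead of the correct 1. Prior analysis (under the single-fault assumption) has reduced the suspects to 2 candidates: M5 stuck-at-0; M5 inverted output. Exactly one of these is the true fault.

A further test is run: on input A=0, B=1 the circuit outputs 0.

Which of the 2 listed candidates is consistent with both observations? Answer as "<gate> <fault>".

M5 stuck-at-0

Evaluate each candidate on input A=0, B=1:
  M5 stuck-at-0: M1=1, M2=0, M3=0, M4=1, M5=0 [stuck-at-0] → 0 — matches
  M5 inverted output: M1=1, M2=0, M3=0, M4=1, M5=1 [inverted output] → 1 — eliminated
Only M5 stuck-at-0 reproduces the observed 0.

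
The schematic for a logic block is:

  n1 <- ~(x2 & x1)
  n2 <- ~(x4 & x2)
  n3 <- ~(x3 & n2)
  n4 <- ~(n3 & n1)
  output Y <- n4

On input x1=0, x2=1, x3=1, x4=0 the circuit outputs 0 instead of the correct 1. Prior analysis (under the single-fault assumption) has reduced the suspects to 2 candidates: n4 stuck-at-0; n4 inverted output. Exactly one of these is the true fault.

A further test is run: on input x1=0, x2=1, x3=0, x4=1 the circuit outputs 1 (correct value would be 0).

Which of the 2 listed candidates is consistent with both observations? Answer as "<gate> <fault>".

n4 inverted output

Evaluate each candidate on input x1=0, x2=1, x3=0, x4=1:
  n4 stuck-at-0: n1=1, n2=0, n3=1, n4=0 [stuck-at-0] → 0 — eliminated
  n4 inverted output: n1=1, n2=0, n3=1, n4=1 [inverted output] → 1 — matches
Only n4 inverted output reproduces the observed 1.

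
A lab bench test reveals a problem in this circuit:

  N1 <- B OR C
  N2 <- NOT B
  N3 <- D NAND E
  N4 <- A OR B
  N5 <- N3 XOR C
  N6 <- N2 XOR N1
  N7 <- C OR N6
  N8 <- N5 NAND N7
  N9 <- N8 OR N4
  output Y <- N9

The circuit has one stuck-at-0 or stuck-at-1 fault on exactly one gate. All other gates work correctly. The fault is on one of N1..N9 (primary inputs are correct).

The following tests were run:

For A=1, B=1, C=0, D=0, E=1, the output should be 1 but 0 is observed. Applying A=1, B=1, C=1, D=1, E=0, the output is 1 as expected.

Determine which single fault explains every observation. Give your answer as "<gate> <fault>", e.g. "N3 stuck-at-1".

N4 stuck-at-0

Fault-free values for test 1 (A=1, B=1, C=0, D=0, E=1): N1=1, N2=0, N3=1, N4=1, N5=1, N6=1, N7=1, N8=0, N9=1, giving Y=1. Observed 0.
Test 1: faults giving observed 0 are {N4 stuck-at-0, N9 stuck-at-0}.
Test 2 (A=1, B=1, C=1, D=1, E=0): fault-free N1=1, N2=0, N3=1, N4=1, N5=0, N6=1, N7=1, N8=1, N9=1 → 1; observed 1. Eliminates N9 stuck-at-0.
Only N4 stuck-at-0 is consistent with every test.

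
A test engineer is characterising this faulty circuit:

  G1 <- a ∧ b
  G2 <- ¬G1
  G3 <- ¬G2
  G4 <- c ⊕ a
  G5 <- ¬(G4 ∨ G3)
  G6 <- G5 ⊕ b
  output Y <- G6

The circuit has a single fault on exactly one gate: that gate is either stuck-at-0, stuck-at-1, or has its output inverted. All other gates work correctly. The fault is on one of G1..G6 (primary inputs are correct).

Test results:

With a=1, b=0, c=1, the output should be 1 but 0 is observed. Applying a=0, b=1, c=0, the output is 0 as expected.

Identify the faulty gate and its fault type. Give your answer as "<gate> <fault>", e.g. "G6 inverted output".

G6 stuck-at-0

Fault-free values for test 1 (a=1, b=0, c=1): G1=0, G2=1, G3=0, G4=0, G5=1, G6=1, giving Y=1. Observed 0.
Test 1: faults giving observed 0 are {G1 stuck-at-1, G1 inverted output, G2 stuck-at-0, G2 inverted output, G3 stuck-at-1, G3 inverted output, G4 stuck-at-1, G4 inverted output, G5 stuck-at-0, G5 inverted output, G6 stuck-at-0, G6 inverted output}.
Test 2 (a=0, b=1, c=0): fault-free G1=0, G2=1, G3=0, G4=0, G5=1, G6=0 → 0; observed 0. Eliminates G1 stuck-at-1, G1 inverted output, G2 stuck-at-0, G2 inverted output, G3 stuck-at-1, G3 inverted output, G4 stuck-at-1, G4 inverted output, G5 stuck-at-0, G5 inverted output, G6 inverted output.
Only G6 stuck-at-0 is consistent with every test.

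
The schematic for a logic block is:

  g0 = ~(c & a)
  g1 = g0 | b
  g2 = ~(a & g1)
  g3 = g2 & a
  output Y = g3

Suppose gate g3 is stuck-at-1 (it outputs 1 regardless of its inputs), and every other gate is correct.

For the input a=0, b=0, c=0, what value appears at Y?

Propagate with g3 forced: g0=1, g1=1, g2=1, g3=1 [stuck-at-1].
So Y = 1. (Without the fault it would be 0.)

1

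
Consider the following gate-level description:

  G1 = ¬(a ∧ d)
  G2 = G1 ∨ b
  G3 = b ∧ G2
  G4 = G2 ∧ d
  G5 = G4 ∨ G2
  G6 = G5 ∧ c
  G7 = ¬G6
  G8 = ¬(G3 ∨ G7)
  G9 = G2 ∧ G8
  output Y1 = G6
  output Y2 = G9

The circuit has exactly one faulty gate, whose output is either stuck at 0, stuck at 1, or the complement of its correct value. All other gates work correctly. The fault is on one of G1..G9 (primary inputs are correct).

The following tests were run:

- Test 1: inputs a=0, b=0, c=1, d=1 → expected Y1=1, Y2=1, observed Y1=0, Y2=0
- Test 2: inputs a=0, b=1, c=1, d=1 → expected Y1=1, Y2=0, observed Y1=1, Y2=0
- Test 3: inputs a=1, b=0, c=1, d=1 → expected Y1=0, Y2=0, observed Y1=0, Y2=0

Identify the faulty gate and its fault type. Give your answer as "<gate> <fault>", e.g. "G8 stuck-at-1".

Fault-free values for test 1 (a=0, b=0, c=1, d=1): G1=1, G2=1, G3=0, G4=1, G5=1, G6=1, G7=0, G8=1, G9=1, giving Y1=1, Y2=1. Observed Y1=0, Y2=0.
Test 1: faults giving observed Y1=0, Y2=0 are {G1 stuck-at-0, G1 inverted output, G2 stuck-at-0, G2 inverted output, G5 stuck-at-0, G5 inverted output, G6 stuck-at-0, G6 inverted output}.
Test 2 (a=0, b=1, c=1, d=1): fault-free G1=1, G2=1, G3=1, G4=1, G5=1, G6=1, G7=0, G8=0, G9=0 → Y1=1, Y2=0; observed Y1=1, Y2=0. Eliminates G2 stuck-at-0, G2 inverted output, G5 stuck-at-0, G5 inverted output, G6 stuck-at-0, G6 inverted output.
Test 3 (a=1, b=0, c=1, d=1): fault-free G1=0, G2=0, G3=0, G4=0, G5=0, G6=0, G7=1, G8=0, G9=0 → Y1=0, Y2=0; observed Y1=0, Y2=0. Eliminates G1 inverted output.
Only G1 stuck-at-0 is consistent with every test.

G1 stuck-at-0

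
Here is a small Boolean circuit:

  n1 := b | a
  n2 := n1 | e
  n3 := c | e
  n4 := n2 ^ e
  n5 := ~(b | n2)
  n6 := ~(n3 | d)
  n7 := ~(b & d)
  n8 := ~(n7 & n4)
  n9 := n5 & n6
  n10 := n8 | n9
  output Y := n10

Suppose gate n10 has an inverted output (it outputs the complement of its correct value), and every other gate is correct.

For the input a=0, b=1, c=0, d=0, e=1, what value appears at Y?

Propagate with n10 forced: n1=1, n2=1, n3=1, n4=0, n5=0, n6=0, n7=1, n8=1, n9=0, n10=0 [inverted output].
So Y = 0. (Without the fault it would be 1.)

0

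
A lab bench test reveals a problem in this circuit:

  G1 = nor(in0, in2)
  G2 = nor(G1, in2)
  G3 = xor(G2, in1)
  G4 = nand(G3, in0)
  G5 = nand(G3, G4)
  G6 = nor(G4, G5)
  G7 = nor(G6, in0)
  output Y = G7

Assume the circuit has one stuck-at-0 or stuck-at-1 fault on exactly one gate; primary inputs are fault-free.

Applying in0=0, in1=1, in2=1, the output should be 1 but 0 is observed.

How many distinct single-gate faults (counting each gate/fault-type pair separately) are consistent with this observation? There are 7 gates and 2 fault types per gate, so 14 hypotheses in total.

2

Fault-free: G1=0, G2=0, G3=1, G4=1, G5=0, G6=0, G7=1 → 1. Observed 0.
  G1 stuck-at-0: output 1 ✗
  G1 stuck-at-1: output 1 ✗
  G2 stuck-at-0: output 1 ✗
  G2 stuck-at-1: output 1 ✗
  G3 stuck-at-0: output 1 ✗
  G3 stuck-at-1: output 1 ✗
  G4 stuck-at-0: output 1 ✗
  G4 stuck-at-1: output 1 ✗
  G5 stuck-at-0: output 1 ✗
  G5 stuck-at-1: output 1 ✗
  G6 stuck-at-0: output 1 ✗
  G6 stuck-at-1: output 0 ✓
  G7 stuck-at-0: output 0 ✓
  G7 stuck-at-1: output 1 ✗
Consistent faults: {G6 stuck-at-1, G7 stuck-at-0} — 2 in all.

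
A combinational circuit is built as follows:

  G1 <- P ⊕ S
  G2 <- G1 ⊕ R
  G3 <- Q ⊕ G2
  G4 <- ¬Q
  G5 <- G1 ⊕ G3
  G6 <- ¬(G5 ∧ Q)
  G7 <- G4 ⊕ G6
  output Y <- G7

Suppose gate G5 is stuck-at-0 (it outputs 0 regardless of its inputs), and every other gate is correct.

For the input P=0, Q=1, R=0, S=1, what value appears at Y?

Propagate with G5 forced: G1=1, G2=1, G3=0, G4=0, G5=0 [stuck-at-0], G6=1, G7=1.
So Y = 1. (Without the fault it would be 0.)

1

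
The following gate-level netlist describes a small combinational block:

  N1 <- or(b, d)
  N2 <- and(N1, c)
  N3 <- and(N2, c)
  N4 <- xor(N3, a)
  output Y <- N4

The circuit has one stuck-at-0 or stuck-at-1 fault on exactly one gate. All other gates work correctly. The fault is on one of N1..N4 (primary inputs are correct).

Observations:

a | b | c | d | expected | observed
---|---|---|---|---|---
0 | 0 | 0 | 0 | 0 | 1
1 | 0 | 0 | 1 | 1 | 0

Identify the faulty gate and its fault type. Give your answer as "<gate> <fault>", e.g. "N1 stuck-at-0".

N3 stuck-at-1

Fault-free values for test 1 (a=0, b=0, c=0, d=0): N1=0, N2=0, N3=0, N4=0, giving Y=0. Observed 1.
Test 1: faults giving observed 1 are {N3 stuck-at-1, N4 stuck-at-1}.
Test 2 (a=1, b=0, c=0, d=1): fault-free N1=1, N2=0, N3=0, N4=1 → 1; observed 0. Eliminates N4 stuck-at-1.
Only N3 stuck-at-1 is consistent with every test.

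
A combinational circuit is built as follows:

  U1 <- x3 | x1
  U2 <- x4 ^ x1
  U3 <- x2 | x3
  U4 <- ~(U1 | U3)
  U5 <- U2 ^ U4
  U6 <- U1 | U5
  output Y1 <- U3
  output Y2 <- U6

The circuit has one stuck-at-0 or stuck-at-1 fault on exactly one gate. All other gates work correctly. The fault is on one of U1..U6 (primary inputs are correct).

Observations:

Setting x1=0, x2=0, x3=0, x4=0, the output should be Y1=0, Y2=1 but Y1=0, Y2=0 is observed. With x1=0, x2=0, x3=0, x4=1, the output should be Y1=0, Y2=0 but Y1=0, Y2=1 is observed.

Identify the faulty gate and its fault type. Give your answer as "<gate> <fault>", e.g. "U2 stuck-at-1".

U4 stuck-at-0

Fault-free values for test 1 (x1=0, x2=0, x3=0, x4=0): U1=0, U2=0, U3=0, U4=1, U5=1, U6=1, giving Y1=0, Y2=1. Observed Y1=0, Y2=0.
Test 1: faults giving observed Y1=0, Y2=0 are {U2 stuck-at-1, U4 stuck-at-0, U5 stuck-at-0, U6 stuck-at-0}.
Test 2 (x1=0, x2=0, x3=0, x4=1): fault-free U1=0, U2=1, U3=0, U4=1, U5=0, U6=0 → Y1=0, Y2=0; observed Y1=0, Y2=1. Eliminates U2 stuck-at-1, U5 stuck-at-0, U6 stuck-at-0.
Only U4 stuck-at-0 is consistent with every test.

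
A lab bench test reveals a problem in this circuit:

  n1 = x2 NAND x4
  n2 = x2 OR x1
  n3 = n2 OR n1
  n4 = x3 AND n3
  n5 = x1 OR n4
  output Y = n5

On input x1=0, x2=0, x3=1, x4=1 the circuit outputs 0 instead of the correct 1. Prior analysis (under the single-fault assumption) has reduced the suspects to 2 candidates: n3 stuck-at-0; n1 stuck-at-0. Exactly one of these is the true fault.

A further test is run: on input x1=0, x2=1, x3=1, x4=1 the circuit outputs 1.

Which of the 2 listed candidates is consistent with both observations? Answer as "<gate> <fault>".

n1 stuck-at-0

Evaluate each candidate on input x1=0, x2=1, x3=1, x4=1:
  n3 stuck-at-0: n1=0, n2=1, n3=0 [stuck-at-0], n4=0, n5=0 → 0 — eliminated
  n1 stuck-at-0: n1=0 [stuck-at-0], n2=1, n3=1, n4=1, n5=1 → 1 — matches
Only n1 stuck-at-0 reproduces the observed 1.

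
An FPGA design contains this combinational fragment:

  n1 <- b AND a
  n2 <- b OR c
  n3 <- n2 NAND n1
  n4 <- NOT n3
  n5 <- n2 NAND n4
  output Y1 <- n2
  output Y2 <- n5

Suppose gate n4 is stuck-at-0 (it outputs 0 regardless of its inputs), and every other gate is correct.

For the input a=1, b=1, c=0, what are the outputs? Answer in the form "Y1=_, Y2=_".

Propagate with n4 forced: n1=1, n2=1, n3=0, n4=0 [stuck-at-0], n5=1.
So the outputs are Y1=1, Y2=1. (Without the fault they would be Y1=1, Y2=0.)

Y1=1, Y2=1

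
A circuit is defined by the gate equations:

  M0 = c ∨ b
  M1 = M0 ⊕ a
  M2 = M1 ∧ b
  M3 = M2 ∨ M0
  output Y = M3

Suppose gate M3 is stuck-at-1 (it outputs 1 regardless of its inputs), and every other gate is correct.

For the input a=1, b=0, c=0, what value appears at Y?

Propagate with M3 forced: M0=0, M1=1, M2=0, M3=1 [stuck-at-1].
So Y = 1. (Without the fault it would be 0.)

1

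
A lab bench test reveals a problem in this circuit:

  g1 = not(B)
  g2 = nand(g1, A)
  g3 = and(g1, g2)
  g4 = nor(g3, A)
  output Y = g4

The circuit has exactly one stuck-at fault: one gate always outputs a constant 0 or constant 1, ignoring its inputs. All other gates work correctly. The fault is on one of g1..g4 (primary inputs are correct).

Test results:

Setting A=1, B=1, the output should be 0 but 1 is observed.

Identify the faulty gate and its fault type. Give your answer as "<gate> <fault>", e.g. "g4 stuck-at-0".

Fault-free values for test 1 (A=1, B=1): g1=0, g2=1, g3=0, g4=0, giving Y=0. Observed 1.
Test 1: faults giving observed 1 are {g4 stuck-at-1}.
Only g4 stuck-at-1 is consistent with every test.

g4 stuck-at-1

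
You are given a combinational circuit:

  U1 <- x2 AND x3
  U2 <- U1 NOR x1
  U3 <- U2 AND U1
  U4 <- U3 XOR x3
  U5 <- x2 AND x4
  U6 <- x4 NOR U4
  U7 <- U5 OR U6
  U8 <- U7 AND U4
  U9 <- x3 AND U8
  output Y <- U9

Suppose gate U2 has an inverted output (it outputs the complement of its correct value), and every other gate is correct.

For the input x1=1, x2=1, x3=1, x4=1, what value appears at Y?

Propagate with U2 forced: U1=1, U2=1 [inverted output], U3=1, U4=0, U5=1, U6=0, U7=1, U8=0, U9=0.
So Y = 0. (Without the fault it would be 1.)

0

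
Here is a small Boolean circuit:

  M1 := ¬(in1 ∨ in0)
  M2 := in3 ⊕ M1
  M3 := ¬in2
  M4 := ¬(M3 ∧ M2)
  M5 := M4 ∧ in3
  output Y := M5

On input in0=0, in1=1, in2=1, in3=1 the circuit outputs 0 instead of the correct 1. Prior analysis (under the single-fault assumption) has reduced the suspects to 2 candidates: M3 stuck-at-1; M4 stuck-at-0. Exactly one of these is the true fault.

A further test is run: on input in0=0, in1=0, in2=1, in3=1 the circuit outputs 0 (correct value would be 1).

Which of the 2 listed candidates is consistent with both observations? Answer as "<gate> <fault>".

Evaluate each candidate on input in0=0, in1=0, in2=1, in3=1:
  M3 stuck-at-1: M1=1, M2=0, M3=1 [stuck-at-1], M4=1, M5=1 → 1 — eliminated
  M4 stuck-at-0: M1=1, M2=0, M3=0, M4=0 [stuck-at-0], M5=0 → 0 — matches
Only M4 stuck-at-0 reproduces the observed 0.

M4 stuck-at-0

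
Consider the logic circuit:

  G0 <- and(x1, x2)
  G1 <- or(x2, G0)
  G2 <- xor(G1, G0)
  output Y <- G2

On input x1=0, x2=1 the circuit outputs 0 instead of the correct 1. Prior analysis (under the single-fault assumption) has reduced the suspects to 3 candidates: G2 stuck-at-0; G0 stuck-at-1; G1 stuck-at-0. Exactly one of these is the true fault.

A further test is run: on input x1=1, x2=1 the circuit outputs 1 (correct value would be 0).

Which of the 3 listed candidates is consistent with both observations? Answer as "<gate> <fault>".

Evaluate each candidate on input x1=1, x2=1:
  G2 stuck-at-0: G0=1, G1=1, G2=0 [stuck-at-0] → 0 — eliminated
  G0 stuck-at-1: G0=1 [stuck-at-1], G1=1, G2=0 → 0 — eliminated
  G1 stuck-at-0: G0=1, G1=0 [stuck-at-0], G2=1 → 1 — matches
Only G1 stuck-at-0 reproduces the observed 1.

G1 stuck-at-0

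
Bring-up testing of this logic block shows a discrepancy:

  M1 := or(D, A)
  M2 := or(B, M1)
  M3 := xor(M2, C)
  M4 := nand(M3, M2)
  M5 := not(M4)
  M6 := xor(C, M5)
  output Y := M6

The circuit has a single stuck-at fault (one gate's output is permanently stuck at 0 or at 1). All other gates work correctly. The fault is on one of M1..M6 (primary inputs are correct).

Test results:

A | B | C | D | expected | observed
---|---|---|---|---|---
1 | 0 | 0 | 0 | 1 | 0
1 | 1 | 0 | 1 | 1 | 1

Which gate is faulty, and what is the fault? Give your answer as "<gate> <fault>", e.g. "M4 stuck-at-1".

Fault-free values for test 1 (A=1, B=0, C=0, D=0): M1=1, M2=1, M3=1, M4=0, M5=1, M6=1, giving Y=1. Observed 0.
Test 1: faults giving observed 0 are {M1 stuck-at-0, M2 stuck-at-0, M3 stuck-at-0, M4 stuck-at-1, M5 stuck-at-0, M6 stuck-at-0}.
Test 2 (A=1, B=1, C=0, D=1): fault-free M1=1, M2=1, M3=1, M4=0, M5=1, M6=1 → 1; observed 1. Eliminates M2 stuck-at-0, M3 stuck-at-0, M4 stuck-at-1, M5 stuck-at-0, M6 stuck-at-0.
Only M1 stuck-at-0 is consistent with every test.

M1 stuck-at-0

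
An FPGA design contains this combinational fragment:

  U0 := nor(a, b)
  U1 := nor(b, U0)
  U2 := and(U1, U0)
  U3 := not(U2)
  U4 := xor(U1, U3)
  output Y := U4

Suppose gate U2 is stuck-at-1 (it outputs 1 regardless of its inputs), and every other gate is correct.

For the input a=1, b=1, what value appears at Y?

0

Propagate with U2 forced: U0=0, U1=0, U2=1 [stuck-at-1], U3=0, U4=0.
So Y = 0. (Without the fault it would be 1.)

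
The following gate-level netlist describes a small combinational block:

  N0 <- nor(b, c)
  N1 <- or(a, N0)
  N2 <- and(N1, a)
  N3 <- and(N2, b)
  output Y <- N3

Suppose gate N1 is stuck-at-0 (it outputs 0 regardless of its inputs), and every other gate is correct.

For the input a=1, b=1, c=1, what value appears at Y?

Propagate with N1 forced: N0=0, N1=0 [stuck-at-0], N2=0, N3=0.
So Y = 0. (Without the fault it would be 1.)

0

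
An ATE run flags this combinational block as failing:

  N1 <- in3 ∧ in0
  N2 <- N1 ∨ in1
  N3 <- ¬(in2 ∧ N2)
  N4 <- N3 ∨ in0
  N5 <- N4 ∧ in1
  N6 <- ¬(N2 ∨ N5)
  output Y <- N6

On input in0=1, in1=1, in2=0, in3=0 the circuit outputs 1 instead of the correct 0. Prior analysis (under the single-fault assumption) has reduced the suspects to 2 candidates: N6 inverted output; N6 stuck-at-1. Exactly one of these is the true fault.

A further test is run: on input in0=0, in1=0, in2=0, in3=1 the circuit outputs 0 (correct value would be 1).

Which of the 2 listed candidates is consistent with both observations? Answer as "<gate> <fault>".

N6 inverted output

Evaluate each candidate on input in0=0, in1=0, in2=0, in3=1:
  N6 inverted output: N1=0, N2=0, N3=1, N4=1, N5=0, N6=0 [inverted output] → 0 — matches
  N6 stuck-at-1: N1=0, N2=0, N3=1, N4=1, N5=0, N6=1 [stuck-at-1] → 1 — eliminated
Only N6 inverted output reproduces the observed 0.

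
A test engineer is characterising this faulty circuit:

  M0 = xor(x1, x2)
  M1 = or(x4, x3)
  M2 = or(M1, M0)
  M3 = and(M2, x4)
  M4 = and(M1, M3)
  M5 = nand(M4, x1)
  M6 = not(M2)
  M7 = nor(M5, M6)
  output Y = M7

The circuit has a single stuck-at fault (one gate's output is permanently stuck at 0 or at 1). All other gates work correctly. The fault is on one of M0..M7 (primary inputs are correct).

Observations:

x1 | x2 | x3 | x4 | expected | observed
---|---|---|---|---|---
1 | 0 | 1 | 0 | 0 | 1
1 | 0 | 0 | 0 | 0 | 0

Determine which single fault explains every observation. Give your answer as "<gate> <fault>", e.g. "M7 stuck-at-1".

M3 stuck-at-1

Fault-free values for test 1 (x1=1, x2=0, x3=1, x4=0): M0=1, M1=1, M2=1, M3=0, M4=0, M5=1, M6=0, M7=0, giving Y=0. Observed 1.
Test 1: faults giving observed 1 are {M3 stuck-at-1, M4 stuck-at-1, M5 stuck-at-0, M7 stuck-at-1}.
Test 2 (x1=1, x2=0, x3=0, x4=0): fault-free M0=1, M1=0, M2=1, M3=0, M4=0, M5=1, M6=0, M7=0 → 0; observed 0. Eliminates M4 stuck-at-1, M5 stuck-at-0, M7 stuck-at-1.
Only M3 stuck-at-1 is consistent with every test.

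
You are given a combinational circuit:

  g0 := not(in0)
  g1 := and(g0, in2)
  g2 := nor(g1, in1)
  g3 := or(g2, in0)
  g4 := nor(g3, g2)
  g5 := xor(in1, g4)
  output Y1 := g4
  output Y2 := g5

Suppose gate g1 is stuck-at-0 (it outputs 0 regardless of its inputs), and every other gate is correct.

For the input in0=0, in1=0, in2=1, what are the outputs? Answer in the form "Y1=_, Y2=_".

Y1=0, Y2=0

Propagate with g1 forced: g0=1, g1=0 [stuck-at-0], g2=1, g3=1, g4=0, g5=0.
So the outputs are Y1=0, Y2=0. (Without the fault they would be Y1=1, Y2=1.)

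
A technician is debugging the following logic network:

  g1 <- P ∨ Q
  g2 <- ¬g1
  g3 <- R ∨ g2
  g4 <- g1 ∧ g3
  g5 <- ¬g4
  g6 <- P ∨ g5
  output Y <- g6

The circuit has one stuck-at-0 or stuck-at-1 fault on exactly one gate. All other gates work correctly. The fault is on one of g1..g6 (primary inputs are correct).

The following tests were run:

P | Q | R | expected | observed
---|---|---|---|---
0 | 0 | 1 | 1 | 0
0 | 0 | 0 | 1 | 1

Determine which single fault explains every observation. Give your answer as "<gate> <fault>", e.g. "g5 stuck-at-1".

g1 stuck-at-1

Fault-free values for test 1 (P=0, Q=0, R=1): g1=0, g2=1, g3=1, g4=0, g5=1, g6=1, giving Y=1. Observed 0.
Test 1: faults giving observed 0 are {g1 stuck-at-1, g4 stuck-at-1, g5 stuck-at-0, g6 stuck-at-0}.
Test 2 (P=0, Q=0, R=0): fault-free g1=0, g2=1, g3=1, g4=0, g5=1, g6=1 → 1; observed 1. Eliminates g4 stuck-at-1, g5 stuck-at-0, g6 stuck-at-0.
Only g1 stuck-at-1 is consistent with every test.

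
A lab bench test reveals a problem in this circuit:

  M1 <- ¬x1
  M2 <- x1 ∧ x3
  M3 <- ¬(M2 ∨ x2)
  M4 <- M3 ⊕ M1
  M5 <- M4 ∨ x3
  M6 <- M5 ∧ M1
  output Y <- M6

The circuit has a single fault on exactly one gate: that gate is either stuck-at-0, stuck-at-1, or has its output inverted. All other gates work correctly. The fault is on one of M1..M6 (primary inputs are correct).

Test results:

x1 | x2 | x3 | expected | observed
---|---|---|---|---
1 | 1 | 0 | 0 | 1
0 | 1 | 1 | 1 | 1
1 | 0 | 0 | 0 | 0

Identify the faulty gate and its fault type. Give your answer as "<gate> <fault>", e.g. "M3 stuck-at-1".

M1 stuck-at-1

Fault-free values for test 1 (x1=1, x2=1, x3=0): M1=0, M2=0, M3=0, M4=0, M5=0, M6=0, giving Y=0. Observed 1.
Test 1: faults giving observed 1 are {M1 stuck-at-1, M1 inverted output, M6 stuck-at-1, M6 inverted output}.
Test 2 (x1=0, x2=1, x3=1): fault-free M1=1, M2=0, M3=0, M4=1, M5=1, M6=1 → 1; observed 1. Eliminates M1 inverted output, M6 inverted output.
Test 3 (x1=1, x2=0, x3=0): fault-free M1=0, M2=0, M3=1, M4=1, M5=1, M6=0 → 0; observed 0. Eliminates M6 stuck-at-1.
Only M1 stuck-at-1 is consistent with every test.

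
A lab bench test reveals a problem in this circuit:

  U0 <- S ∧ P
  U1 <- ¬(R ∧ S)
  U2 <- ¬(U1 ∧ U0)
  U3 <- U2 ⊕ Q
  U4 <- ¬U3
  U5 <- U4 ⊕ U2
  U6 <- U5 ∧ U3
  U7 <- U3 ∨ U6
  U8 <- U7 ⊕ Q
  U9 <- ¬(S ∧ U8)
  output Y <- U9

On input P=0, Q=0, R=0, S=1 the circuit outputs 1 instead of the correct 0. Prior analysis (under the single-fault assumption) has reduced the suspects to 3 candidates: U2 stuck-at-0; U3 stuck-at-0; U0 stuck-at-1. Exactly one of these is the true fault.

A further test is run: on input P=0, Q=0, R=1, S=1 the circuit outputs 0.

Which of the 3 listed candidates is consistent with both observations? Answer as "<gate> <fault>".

Evaluate each candidate on input P=0, Q=0, R=1, S=1:
  U2 stuck-at-0: U0=0, U1=0, U2=0 [stuck-at-0], U3=0, U4=1, U5=1, U6=0, U7=0, U8=0, U9=1 → 1 — eliminated
  U3 stuck-at-0: U0=0, U1=0, U2=1, U3=0 [stuck-at-0], U4=1, U5=0, U6=0, U7=0, U8=0, U9=1 → 1 — eliminated
  U0 stuck-at-1: U0=1 [stuck-at-1], U1=0, U2=1, U3=1, U4=0, U5=1, U6=1, U7=1, U8=1, U9=0 → 0 — matches
Only U0 stuck-at-1 reproduces the observed 0.

U0 stuck-at-1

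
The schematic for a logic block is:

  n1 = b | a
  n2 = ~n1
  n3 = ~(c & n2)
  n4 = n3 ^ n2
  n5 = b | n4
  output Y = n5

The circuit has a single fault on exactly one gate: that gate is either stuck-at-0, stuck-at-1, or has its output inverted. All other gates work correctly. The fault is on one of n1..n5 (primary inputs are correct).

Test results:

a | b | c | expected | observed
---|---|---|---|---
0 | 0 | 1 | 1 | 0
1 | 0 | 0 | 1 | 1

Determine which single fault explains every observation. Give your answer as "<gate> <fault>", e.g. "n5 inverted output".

n3 stuck-at-1

Fault-free values for test 1 (a=0, b=0, c=1): n1=0, n2=1, n3=0, n4=1, n5=1, giving Y=1. Observed 0.
Test 1: faults giving observed 0 are {n3 stuck-at-1, n3 inverted output, n4 stuck-at-0, n4 inverted output, n5 stuck-at-0, n5 inverted output}.
Test 2 (a=1, b=0, c=0): fault-free n1=1, n2=0, n3=1, n4=1, n5=1 → 1; observed 1. Eliminates n3 inverted output, n4 stuck-at-0, n4 inverted output, n5 stuck-at-0, n5 inverted output.
Only n3 stuck-at-1 is consistent with every test.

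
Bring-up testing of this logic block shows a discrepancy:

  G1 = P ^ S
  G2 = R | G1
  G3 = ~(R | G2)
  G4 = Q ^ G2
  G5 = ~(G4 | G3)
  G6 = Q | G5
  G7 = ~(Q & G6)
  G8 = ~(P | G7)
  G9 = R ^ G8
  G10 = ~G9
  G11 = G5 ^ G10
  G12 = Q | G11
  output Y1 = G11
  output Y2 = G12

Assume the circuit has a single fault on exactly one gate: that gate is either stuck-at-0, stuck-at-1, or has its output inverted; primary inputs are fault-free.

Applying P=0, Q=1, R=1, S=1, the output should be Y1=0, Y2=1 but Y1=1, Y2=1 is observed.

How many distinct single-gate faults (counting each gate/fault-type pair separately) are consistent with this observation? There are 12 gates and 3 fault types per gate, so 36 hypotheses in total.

20

Fault-free: G1=1, G2=1, G3=0, G4=0, G5=1, G6=1, G7=0, G8=1, G9=0, G10=1, G11=0, G12=1 → Y1=0, Y2=1. Observed Y1=1, Y2=1.
  G1: none of the 3 fault types match ✗
  G2: stuck-at-0, inverted output ✓; others ✗
  G3: stuck-at-1, inverted output ✓; others ✗
  G4: stuck-at-1, inverted output ✓; others ✗
  G5: stuck-at-0, inverted output ✓; others ✗
  G6: stuck-at-0, inverted output ✓; others ✗
  G7: stuck-at-1, inverted output ✓; others ✗
  G8: stuck-at-0, inverted output ✓; others ✗
  G9: stuck-at-1, inverted output ✓; others ✗
  G10: stuck-at-0, inverted output ✓; others ✗
  G11: stuck-at-1, inverted output ✓; others ✗
  G12: none of the 3 fault types match ✗
Consistent faults: {G2 stuck-at-0, G2 inverted output, G3 stuck-at-1, G3 inverted output, G4 stuck-at-1, G4 inverted output, G5 stuck-at-0, G5 inverted output, G6 stuck-at-0, G6 inverted output, G7 stuck-at-1, G7 inverted output, G8 stuck-at-0, G8 inverted output, G9 stuck-at-1, G9 inverted output, G10 stuck-at-0, G10 inverted output, G11 stuck-at-1, G11 inverted output} — 20 in all.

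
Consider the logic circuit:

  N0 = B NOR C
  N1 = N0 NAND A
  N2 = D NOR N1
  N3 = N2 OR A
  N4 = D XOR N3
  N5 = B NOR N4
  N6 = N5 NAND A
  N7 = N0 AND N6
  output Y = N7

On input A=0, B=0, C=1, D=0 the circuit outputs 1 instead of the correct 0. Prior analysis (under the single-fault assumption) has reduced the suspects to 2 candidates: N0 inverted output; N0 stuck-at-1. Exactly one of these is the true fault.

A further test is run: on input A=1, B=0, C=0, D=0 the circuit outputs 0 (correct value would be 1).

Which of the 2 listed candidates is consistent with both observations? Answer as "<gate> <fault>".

Evaluate each candidate on input A=1, B=0, C=0, D=0:
  N0 inverted output: N0=0 [inverted output], N1=1, N2=0, N3=1, N4=1, N5=0, N6=1, N7=0 → 0 — matches
  N0 stuck-at-1: N0=1 [stuck-at-1], N1=0, N2=1, N3=1, N4=1, N5=0, N6=1, N7=1 → 1 — eliminated
Only N0 inverted output reproduces the observed 0.

N0 inverted output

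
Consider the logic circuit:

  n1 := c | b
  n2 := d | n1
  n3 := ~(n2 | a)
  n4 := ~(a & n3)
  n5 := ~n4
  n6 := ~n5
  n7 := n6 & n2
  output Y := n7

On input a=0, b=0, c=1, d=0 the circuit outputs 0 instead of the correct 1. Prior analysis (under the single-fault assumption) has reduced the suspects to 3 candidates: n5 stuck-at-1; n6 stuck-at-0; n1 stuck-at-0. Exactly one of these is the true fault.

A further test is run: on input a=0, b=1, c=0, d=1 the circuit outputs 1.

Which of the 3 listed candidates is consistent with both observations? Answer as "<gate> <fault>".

Evaluate each candidate on input a=0, b=1, c=0, d=1:
  n5 stuck-at-1: n1=1, n2=1, n3=0, n4=1, n5=1 [stuck-at-1], n6=0, n7=0 → 0 — eliminated
  n6 stuck-at-0: n1=1, n2=1, n3=0, n4=1, n5=0, n6=0 [stuck-at-0], n7=0 → 0 — eliminated
  n1 stuck-at-0: n1=0 [stuck-at-0], n2=1, n3=0, n4=1, n5=0, n6=1, n7=1 → 1 — matches
Only n1 stuck-at-0 reproduces the observed 1.

n1 stuck-at-0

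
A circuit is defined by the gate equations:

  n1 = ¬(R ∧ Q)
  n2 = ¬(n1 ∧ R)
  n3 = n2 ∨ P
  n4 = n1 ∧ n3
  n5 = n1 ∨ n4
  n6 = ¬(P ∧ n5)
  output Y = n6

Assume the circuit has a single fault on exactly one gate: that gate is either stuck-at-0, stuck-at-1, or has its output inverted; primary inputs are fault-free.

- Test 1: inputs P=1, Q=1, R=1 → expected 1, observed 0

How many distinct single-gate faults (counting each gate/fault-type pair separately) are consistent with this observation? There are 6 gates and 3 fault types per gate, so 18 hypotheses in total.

8

Fault-free: n1=0, n2=1, n3=1, n4=0, n5=0, n6=1 → 1. Observed 0.
  n1: stuck-at-1, inverted output ✓; others ✗
  n2: none of the 3 fault types match ✗
  n3: none of the 3 fault types match ✗
  n4: stuck-at-1, inverted output ✓; others ✗
  n5: stuck-at-1, inverted output ✓; others ✗
  n6: stuck-at-0, inverted output ✓; others ✗
Consistent faults: {n1 stuck-at-1, n1 inverted output, n4 stuck-at-1, n4 inverted output, n5 stuck-at-1, n5 inverted output, n6 stuck-at-0, n6 inverted output} — 8 in all.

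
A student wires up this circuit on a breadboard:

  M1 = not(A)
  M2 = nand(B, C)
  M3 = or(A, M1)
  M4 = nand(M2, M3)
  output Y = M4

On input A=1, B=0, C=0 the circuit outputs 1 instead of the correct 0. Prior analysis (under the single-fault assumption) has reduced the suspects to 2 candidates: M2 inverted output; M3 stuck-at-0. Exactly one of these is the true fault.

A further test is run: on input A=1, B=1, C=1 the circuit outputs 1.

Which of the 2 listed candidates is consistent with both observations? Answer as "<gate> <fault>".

Evaluate each candidate on input A=1, B=1, C=1:
  M2 inverted output: M1=0, M2=1 [inverted output], M3=1, M4=0 → 0 — eliminated
  M3 stuck-at-0: M1=0, M2=0, M3=0 [stuck-at-0], M4=1 → 1 — matches
Only M3 stuck-at-0 reproduces the observed 1.

M3 stuck-at-0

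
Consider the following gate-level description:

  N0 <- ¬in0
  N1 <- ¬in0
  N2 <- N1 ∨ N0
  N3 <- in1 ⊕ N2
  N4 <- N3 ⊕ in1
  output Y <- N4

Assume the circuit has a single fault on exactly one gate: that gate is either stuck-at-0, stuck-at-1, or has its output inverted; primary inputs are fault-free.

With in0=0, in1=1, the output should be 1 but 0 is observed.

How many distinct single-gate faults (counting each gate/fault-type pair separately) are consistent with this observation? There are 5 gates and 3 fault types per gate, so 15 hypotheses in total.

6

Fault-free: N0=1, N1=1, N2=1, N3=0, N4=1 → 1. Observed 0.
  N0: none of the 3 fault types match ✗
  N1: none of the 3 fault types match ✗
  N2: stuck-at-0, inverted output ✓; others ✗
  N3: stuck-at-1, inverted output ✓; others ✗
  N4: stuck-at-0, inverted output ✓; others ✗
Consistent faults: {N2 stuck-at-0, N2 inverted output, N3 stuck-at-1, N3 inverted output, N4 stuck-at-0, N4 inverted output} — 6 in all.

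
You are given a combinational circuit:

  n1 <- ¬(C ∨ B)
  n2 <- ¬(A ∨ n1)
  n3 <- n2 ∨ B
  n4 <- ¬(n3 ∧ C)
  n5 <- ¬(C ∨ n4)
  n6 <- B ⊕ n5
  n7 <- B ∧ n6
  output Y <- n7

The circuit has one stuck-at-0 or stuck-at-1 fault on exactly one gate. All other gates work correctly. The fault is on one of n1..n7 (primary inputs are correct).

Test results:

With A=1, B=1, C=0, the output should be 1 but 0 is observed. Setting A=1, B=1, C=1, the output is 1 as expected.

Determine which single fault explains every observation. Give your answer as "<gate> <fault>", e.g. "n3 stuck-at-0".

Fault-free values for test 1 (A=1, B=1, C=0): n1=0, n2=0, n3=1, n4=1, n5=0, n6=1, n7=1, giving Y=1. Observed 0.
Test 1: faults giving observed 0 are {n4 stuck-at-0, n5 stuck-at-1, n6 stuck-at-0, n7 stuck-at-0}.
Test 2 (A=1, B=1, C=1): fault-free n1=0, n2=0, n3=1, n4=0, n5=0, n6=1, n7=1 → 1; observed 1. Eliminates n5 stuck-at-1, n6 stuck-at-0, n7 stuck-at-0.
Only n4 stuck-at-0 is consistent with every test.

n4 stuck-at-0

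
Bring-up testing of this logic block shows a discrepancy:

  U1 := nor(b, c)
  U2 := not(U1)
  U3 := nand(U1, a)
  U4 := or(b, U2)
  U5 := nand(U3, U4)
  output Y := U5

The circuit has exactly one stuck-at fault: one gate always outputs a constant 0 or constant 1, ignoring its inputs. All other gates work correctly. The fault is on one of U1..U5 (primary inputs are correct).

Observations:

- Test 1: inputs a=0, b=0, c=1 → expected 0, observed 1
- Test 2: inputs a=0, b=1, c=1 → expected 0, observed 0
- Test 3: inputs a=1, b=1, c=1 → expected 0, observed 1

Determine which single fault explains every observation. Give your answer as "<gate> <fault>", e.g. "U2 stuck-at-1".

U1 stuck-at-1

Fault-free values for test 1 (a=0, b=0, c=1): U1=0, U2=1, U3=1, U4=1, U5=0, giving Y=0. Observed 1.
Test 1: faults giving observed 1 are {U1 stuck-at-1, U2 stuck-at-0, U3 stuck-at-0, U4 stuck-at-0, U5 stuck-at-1}.
Test 2 (a=0, b=1, c=1): fault-free U1=0, U2=1, U3=1, U4=1, U5=0 → 0; observed 0. Eliminates U3 stuck-at-0, U4 stuck-at-0, U5 stuck-at-1.
Test 3 (a=1, b=1, c=1): fault-free U1=0, U2=1, U3=1, U4=1, U5=0 → 0; observed 1. Eliminates U2 stuck-at-0.
Only U1 stuck-at-1 is consistent with every test.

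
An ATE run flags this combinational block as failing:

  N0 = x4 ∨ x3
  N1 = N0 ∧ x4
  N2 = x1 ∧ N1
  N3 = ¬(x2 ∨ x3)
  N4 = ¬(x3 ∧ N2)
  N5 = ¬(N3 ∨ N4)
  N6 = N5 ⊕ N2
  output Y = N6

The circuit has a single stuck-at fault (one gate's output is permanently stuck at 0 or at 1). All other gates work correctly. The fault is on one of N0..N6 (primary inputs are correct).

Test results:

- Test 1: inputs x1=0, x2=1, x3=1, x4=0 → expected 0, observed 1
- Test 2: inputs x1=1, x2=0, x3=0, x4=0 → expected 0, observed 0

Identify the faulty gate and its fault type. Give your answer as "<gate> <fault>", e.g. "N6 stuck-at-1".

N4 stuck-at-0

Fault-free values for test 1 (x1=0, x2=1, x3=1, x4=0): N0=1, N1=0, N2=0, N3=0, N4=1, N5=0, N6=0, giving Y=0. Observed 1.
Test 1: faults giving observed 1 are {N4 stuck-at-0, N5 stuck-at-1, N6 stuck-at-1}.
Test 2 (x1=1, x2=0, x3=0, x4=0): fault-free N0=0, N1=0, N2=0, N3=1, N4=1, N5=0, N6=0 → 0; observed 0. Eliminates N5 stuck-at-1, N6 stuck-at-1.
Only N4 stuck-at-0 is consistent with every test.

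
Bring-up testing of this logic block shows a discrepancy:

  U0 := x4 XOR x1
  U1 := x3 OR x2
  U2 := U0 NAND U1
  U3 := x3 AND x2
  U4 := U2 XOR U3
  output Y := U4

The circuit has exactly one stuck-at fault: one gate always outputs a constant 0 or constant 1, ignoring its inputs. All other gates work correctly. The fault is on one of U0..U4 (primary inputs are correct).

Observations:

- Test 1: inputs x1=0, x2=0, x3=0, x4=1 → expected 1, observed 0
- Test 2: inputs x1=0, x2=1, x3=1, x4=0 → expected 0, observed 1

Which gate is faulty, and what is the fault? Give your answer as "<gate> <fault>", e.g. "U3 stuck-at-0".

U2 stuck-at-0

Fault-free values for test 1 (x1=0, x2=0, x3=0, x4=1): U0=1, U1=0, U2=1, U3=0, U4=1, giving Y=1. Observed 0.
Test 1: faults giving observed 0 are {U1 stuck-at-1, U2 stuck-at-0, U3 stuck-at-1, U4 stuck-at-0}.
Test 2 (x1=0, x2=1, x3=1, x4=0): fault-free U0=0, U1=1, U2=1, U3=1, U4=0 → 0; observed 1. Eliminates U1 stuck-at-1, U3 stuck-at-1, U4 stuck-at-0.
Only U2 stuck-at-0 is consistent with every test.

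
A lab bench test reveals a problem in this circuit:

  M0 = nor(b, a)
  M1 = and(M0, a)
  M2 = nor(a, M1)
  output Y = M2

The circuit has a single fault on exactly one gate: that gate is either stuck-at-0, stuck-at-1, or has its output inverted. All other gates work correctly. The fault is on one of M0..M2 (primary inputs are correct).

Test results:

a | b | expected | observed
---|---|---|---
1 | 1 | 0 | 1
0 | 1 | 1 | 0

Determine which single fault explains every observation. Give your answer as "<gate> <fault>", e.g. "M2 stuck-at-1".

Fault-free values for test 1 (a=1, b=1): M0=0, M1=0, M2=0, giving Y=0. Observed 1.
Test 1: faults giving observed 1 are {M2 stuck-at-1, M2 inverted output}.
Test 2 (a=0, b=1): fault-free M0=0, M1=0, M2=1 → 1; observed 0. Eliminates M2 stuck-at-1.
Only M2 inverted output is consistent with every test.

M2 inverted output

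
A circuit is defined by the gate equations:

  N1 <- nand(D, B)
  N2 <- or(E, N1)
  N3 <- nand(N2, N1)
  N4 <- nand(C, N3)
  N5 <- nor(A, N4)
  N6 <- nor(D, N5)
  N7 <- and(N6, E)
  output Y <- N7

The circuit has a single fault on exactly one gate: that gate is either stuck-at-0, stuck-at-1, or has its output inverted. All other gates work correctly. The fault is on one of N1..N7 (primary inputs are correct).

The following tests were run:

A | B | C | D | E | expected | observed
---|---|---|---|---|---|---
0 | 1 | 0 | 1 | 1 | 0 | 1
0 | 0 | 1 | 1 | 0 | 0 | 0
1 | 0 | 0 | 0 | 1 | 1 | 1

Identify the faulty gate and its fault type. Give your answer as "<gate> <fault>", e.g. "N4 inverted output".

N6 stuck-at-1

Fault-free values for test 1 (A=0, B=1, C=0, D=1, E=1): N1=0, N2=1, N3=1, N4=1, N5=0, N6=0, N7=0, giving Y=0. Observed 1.
Test 1: faults giving observed 1 are {N6 stuck-at-1, N6 inverted output, N7 stuck-at-1, N7 inverted output}.
Test 2 (A=0, B=0, C=1, D=1, E=0): fault-free N1=1, N2=1, N3=0, N4=1, N5=0, N6=0, N7=0 → 0; observed 0. Eliminates N7 stuck-at-1, N7 inverted output.
Test 3 (A=1, B=0, C=0, D=0, E=1): fault-free N1=1, N2=1, N3=0, N4=1, N5=0, N6=1, N7=1 → 1; observed 1. Eliminates N6 inverted output.
Only N6 stuck-at-1 is consistent with every test.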